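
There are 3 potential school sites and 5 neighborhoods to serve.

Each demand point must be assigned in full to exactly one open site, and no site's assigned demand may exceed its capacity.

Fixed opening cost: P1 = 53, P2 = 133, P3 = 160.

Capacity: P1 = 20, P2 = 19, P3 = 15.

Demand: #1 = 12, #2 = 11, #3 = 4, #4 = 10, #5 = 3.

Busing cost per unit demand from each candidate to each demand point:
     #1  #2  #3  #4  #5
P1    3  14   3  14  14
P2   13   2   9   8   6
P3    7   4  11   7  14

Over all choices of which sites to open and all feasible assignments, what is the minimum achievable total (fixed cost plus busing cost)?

Open {P1, P2, P3}; cheapest assignment that respects the capacities:
  P1 (cap 20, load 16): #1, #3 — cost 12×3 + 4×3 = 48
  P2 (cap 19, load 14): #2, #5 — cost 11×2 + 3×6 = 40
  P3 (cap 15, load 10): #4 — cost 10×7 = 70
  Shipping 158, fixed 346 → total 504.
  Any other capacity-feasible assignment to {P1, P2, P3} ships for at least 158.
Total demand is 40 and no other set of sites has combined capacity ≥ 40, so {P1, P2, P3} is the only feasible choice of open sites. Minimum: 504.

504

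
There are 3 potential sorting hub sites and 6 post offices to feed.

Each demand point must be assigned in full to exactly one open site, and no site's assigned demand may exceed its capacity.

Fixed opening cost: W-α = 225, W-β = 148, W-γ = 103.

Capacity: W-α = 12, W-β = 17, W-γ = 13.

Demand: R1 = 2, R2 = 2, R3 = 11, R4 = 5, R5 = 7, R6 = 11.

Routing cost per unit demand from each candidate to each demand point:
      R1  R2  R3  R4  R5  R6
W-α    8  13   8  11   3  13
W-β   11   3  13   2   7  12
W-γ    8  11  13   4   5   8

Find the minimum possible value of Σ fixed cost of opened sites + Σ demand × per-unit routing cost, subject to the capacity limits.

733

Open {W-α, W-β, W-γ}; cheapest assignment that respects the capacities:
  W-α (cap 12, load 11): R3 — cost 11×8 = 88
  W-β (cap 17, load 14): R2, R4, R5 — cost 2×3 + 5×2 + 7×7 = 65
  W-γ (cap 13, load 13): R1, R6 — cost 2×8 + 11×8 = 104
  Shipping 257, fixed 476 → total 733.
  Any other capacity-feasible assignment to {W-α, W-β, W-γ} ships for at least 257.
Total demand is 38 and no other set of sites has combined capacity ≥ 38, so {W-α, W-β, W-γ} is the only feasible choice of open sites. Minimum: 733.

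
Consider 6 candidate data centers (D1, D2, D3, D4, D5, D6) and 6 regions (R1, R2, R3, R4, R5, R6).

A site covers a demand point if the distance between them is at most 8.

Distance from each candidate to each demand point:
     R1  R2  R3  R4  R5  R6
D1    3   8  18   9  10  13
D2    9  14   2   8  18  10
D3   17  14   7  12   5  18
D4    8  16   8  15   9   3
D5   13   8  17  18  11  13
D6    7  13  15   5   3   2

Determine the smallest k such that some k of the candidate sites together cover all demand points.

3

Coverage sets (demand points within 8 of each site):
  D1: {R1, R2}
  D2: {R3, R4}
  D3: {R3, R5}
  D4: {R1, R3, R6}
  D5: {R2}
  D6: {R1, R4, R5, R6}
No 2 sites suffice: every size-2 union leaves at least one demand point uncovered.
But {D1, D2, D6} covers everything, so the minimum is 3.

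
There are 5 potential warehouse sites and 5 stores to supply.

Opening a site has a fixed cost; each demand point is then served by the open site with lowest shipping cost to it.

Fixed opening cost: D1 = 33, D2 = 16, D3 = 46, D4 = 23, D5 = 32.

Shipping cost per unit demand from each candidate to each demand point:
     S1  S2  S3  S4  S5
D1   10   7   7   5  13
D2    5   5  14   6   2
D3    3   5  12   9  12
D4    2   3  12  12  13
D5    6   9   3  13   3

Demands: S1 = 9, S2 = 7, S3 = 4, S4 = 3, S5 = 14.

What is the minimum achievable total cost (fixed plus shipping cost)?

Open {D2, D4, D5}: assign each demand point to its cheapest open site.
  S1→D4 9×2=18, S2→D4 7×3=21, S3→D5 4×3=12, S4→D2 3×6=18, S5→D2 14×2=28
  shipping cost 97, fixed 71 → total 168.
Compare {D2, D4}: shipping cost 133 + fixed 39 = 172.
Compare {D1, D2, D4}: shipping cost 110 + fixed 72 = 182.
Compare {D4, D5}: shipping cost 129 + fixed 55 = 184.
All other subsets cost ≥ 172. Minimum total cost: 168.

168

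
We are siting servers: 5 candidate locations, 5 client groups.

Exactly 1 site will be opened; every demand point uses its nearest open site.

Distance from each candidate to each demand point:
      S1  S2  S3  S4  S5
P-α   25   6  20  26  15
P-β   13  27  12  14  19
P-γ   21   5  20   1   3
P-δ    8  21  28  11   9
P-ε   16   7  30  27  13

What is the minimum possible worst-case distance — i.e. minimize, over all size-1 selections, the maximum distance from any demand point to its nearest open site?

21

Open {P-γ}.
  Farthest demand point is S1 at distance 21 (to P-γ); all others are ≤ 21.
With {P-α} the worst case is 26.
With {P-β} the worst case is 27.
No size-1 selection achieves below 21.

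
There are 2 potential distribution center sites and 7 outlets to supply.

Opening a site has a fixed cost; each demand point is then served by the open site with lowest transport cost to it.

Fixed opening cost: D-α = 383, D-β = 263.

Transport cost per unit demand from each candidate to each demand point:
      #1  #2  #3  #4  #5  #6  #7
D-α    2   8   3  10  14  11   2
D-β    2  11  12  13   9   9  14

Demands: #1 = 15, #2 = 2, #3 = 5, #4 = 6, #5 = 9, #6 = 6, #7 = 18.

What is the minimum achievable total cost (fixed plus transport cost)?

Open {D-α}: assign each demand point to its cheapest open site.
  #1→D-α 15×2=30, #2→D-α 2×8=16, #3→D-α 5×3=15, #4→D-α 6×10=60, #5→D-α 9×14=126, #6→D-α 6×11=66, #7→D-α 18×2=36
  transport cost 349, fixed 383 → total 732.
Compare {D-β}: transport cost 577 + fixed 263 = 840.
Compare {D-α, D-β}: transport cost 292 + fixed 646 = 938.

732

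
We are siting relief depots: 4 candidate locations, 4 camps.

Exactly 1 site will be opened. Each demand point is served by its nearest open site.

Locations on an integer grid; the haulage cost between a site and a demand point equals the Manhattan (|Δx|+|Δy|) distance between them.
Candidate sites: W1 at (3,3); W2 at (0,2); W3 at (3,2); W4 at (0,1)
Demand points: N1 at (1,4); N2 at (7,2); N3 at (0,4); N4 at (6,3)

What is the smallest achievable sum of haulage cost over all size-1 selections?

Open {W1}.
  N1→W1 3, N2→W1 5, N3→W1 4, N4→W1 3  ⇒ total 15.
Compare {W3}: total 17.
Compare {W2}: total 19.
No size-1 selection does better; minimum is 15.

15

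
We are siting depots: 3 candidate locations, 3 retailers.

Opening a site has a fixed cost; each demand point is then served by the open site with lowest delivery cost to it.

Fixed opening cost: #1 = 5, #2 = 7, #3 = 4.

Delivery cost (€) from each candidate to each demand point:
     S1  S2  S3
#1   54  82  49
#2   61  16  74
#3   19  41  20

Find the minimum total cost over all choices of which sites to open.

66

Open {#2, #3}: assign each demand point to its cheapest open site.
  S1→#3 19, S2→#2 16, S3→#3 20
  delivery cost 55, fixed 11 → total 66.
Compare {#1, #2, #3}: delivery cost 55 + fixed 16 = 71.
Compare {#3}: delivery cost 80 + fixed 4 = 84.
Compare {#1, #3}: delivery cost 80 + fixed 9 = 89.
All other subsets cost ≥ 71. Minimum total cost: 66.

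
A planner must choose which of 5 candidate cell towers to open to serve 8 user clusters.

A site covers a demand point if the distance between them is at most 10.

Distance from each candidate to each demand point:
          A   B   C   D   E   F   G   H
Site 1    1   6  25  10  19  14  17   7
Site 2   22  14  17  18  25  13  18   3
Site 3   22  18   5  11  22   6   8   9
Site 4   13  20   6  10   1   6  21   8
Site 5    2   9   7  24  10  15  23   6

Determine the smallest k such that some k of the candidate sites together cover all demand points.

Coverage sets (demand points within 10 of each site):
  Site 1: {A, B, D, H}
  Site 2: {H}
  Site 3: {C, F, G, H}
  Site 4: {C, D, E, F, H}
  Site 5: {A, B, C, E, H}
No 2 sites suffice: every size-2 union leaves at least one demand point uncovered.
But {Site 1, Site 3, Site 4} covers everything, so the minimum is 3.

3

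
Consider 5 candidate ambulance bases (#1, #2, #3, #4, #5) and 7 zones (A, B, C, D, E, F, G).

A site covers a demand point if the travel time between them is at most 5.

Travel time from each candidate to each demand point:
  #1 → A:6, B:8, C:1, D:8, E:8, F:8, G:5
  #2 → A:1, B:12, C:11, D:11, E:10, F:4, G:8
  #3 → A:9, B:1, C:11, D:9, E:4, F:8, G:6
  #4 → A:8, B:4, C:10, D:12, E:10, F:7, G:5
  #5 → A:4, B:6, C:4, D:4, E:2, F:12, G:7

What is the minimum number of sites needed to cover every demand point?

Coverage sets (demand points within 5 of each site):
  #1: {C, G}
  #2: {A, F}
  #3: {B, E}
  #4: {B, G}
  #5: {A, C, D, E}
No 2 sites suffice: every size-2 union leaves at least one demand point uncovered.
But {#2, #4, #5} covers everything, so the minimum is 3.

3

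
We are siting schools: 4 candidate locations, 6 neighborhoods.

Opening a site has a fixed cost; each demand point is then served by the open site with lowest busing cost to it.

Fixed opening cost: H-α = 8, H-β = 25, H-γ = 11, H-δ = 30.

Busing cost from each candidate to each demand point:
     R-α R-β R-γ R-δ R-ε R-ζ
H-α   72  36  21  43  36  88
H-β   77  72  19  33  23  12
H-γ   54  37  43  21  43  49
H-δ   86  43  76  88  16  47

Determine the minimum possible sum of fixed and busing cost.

Open {H-β, H-γ}: assign each demand point to its cheapest open site.
  R-α→H-γ 54, R-β→H-γ 37, R-γ→H-β 19, R-δ→H-γ 21, R-ε→H-β 23, R-ζ→H-β 12
  busing cost 166, fixed 36 → total 202.
Compare {H-α, H-β, H-γ}: busing cost 165 + fixed 44 = 209.
Compare {H-β, H-γ, H-δ}: busing cost 159 + fixed 66 = 225.
Compare {H-α, H-β}: busing cost 195 + fixed 33 = 228.
All other subsets cost ≥ 209. Minimum total cost: 202.

202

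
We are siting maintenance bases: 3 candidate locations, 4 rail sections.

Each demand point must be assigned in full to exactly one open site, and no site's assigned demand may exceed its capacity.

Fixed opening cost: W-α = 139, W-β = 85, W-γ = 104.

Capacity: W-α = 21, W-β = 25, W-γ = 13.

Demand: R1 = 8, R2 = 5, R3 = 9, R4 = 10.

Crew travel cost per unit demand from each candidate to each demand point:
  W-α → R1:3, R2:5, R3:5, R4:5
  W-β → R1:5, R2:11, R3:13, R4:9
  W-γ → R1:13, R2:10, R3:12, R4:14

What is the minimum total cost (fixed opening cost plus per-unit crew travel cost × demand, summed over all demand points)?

414

Open {W-α, W-β}; cheapest assignment that respects the capacities:
  W-α (cap 21, load 19): R3, R4 — cost 9×5 + 10×5 = 95
  W-β (cap 25, load 13): R1, R2 — cost 8×5 + 5×11 = 95
  Shipping 190, fixed 224 → total 414.
  Any other capacity-feasible assignment to {W-α, W-β} ships for at least 190.
Compare {W-β, W-γ}: its best feasible assignment gives total 482.
Compare {W-α, W-γ}: its best feasible assignment gives total 492.
Every other set of open sites that can feasibly serve all demand totals ≥ 482 even under its best assignment. Minimum: 414.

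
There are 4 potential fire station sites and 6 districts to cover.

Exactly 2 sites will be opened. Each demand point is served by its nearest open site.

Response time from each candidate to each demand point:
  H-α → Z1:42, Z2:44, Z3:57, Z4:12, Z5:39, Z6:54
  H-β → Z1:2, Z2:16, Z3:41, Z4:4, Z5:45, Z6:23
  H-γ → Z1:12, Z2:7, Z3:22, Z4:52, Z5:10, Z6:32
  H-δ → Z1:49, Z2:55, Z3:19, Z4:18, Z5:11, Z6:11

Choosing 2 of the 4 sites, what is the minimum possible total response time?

63

Open {H-β, H-δ}.
  Z1→H-β 2, Z2→H-β 16, Z3→H-δ 19, Z4→H-β 4, Z5→H-δ 11, Z6→H-δ 11  ⇒ total 63.
Compare {H-β, H-γ}: total 68.
Compare {H-γ, H-δ}: total 77.
No size-2 selection does better; minimum is 63.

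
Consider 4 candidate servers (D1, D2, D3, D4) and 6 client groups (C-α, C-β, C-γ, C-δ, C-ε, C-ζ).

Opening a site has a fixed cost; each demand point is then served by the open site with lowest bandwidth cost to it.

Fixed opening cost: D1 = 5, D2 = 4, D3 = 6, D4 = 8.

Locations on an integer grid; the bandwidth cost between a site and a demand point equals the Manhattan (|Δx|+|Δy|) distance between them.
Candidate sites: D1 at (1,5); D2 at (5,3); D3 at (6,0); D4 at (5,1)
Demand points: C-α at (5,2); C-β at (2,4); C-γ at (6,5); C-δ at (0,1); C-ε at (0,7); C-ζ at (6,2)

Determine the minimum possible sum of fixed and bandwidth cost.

25

Open {D1, D2}: assign each demand point to its cheapest open site.
  C-α→D2 1, C-β→D1 2, C-γ→D2 3, C-δ→D1 5, C-ε→D1 3, C-ζ→D2 2
  bandwidth cost 16, fixed 9 → total 25.
Compare {D2}: bandwidth cost 26 + fixed 4 = 30.
Compare {D1, D3}: bandwidth cost 20 + fixed 11 = 31.
Compare {D1, D4}: bandwidth cost 18 + fixed 13 = 31.
All other subsets cost ≥ 30. Minimum total cost: 25.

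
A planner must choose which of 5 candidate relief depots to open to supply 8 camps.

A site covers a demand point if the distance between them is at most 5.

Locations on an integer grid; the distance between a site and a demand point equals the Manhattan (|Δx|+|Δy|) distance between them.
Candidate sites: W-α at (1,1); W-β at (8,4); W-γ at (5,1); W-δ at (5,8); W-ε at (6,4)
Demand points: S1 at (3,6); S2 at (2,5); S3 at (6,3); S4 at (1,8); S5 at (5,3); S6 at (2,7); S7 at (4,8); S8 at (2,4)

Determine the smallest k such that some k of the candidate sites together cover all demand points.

Coverage sets (demand points within 5 of each site):
  W-α: {S2, S8}
  W-β: {S3, S5}
  W-γ: {S3, S5}
  W-δ: {S1, S4, S5, S6, S7}
  W-ε: {S1, S2, S3, S5, S8}
No single site covers all 8 demand points.
But {W-δ, W-ε} covers everything, so the minimum is 2.

2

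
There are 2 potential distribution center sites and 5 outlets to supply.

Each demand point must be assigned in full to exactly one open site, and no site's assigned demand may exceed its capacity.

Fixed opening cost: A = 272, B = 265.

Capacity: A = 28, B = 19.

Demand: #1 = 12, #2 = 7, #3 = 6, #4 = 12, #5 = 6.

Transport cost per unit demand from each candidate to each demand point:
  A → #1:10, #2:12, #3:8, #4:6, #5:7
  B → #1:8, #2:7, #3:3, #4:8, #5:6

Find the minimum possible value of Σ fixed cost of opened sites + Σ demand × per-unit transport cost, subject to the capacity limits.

Open {A, B}; cheapest assignment that respects the capacities:
  A (cap 28, load 24): #1, #4 — cost 12×10 + 12×6 = 192
  B (cap 19, load 19): #2, #3, #5 — cost 7×7 + 6×3 + 6×6 = 103
  Shipping 295, fixed 537 → total 832.
  Any other capacity-feasible assignment to {A, B} ships for at least 295.
Total demand is 43 and no other set of sites has combined capacity ≥ 43, so {A, B} is the only feasible choice of open sites. Minimum: 832.

832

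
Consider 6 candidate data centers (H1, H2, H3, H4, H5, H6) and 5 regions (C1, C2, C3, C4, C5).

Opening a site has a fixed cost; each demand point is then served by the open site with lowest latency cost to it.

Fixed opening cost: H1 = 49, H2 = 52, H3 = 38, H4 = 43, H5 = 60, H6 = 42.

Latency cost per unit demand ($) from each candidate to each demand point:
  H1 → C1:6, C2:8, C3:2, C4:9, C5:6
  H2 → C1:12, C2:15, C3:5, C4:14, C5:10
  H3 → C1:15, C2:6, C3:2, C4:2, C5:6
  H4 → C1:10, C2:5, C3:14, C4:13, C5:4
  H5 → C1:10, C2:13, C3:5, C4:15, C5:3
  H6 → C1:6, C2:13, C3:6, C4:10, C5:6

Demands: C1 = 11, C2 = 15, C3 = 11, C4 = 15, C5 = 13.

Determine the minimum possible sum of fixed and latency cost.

366

Open {H3, H6}: assign each demand point to its cheapest open site.
  C1→H6 11×6=66, C2→H3 15×6=90, C3→H3 11×2=22, C4→H3 15×2=30, C5→H3 13×6=78
  latency cost 286, fixed 80 → total 366.
Compare {H3, H4, H6}: latency cost 245 + fixed 123 = 368.
Compare {H3, H4}: latency cost 289 + fixed 81 = 370.
Compare {H1, H3}: latency cost 286 + fixed 87 = 373.
All other subsets cost ≥ 368. Minimum total cost: 366.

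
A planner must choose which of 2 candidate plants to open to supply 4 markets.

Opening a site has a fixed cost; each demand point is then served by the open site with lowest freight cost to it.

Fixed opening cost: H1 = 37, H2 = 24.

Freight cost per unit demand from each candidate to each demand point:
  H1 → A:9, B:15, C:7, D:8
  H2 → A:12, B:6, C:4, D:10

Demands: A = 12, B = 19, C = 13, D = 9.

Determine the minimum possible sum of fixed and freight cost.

407

Open {H1, H2}: assign each demand point to its cheapest open site.
  A→H1 12×9=108, B→H2 19×6=114, C→H2 13×4=52, D→H1 9×8=72
  freight cost 346, fixed 61 → total 407.
Compare {H2}: freight cost 400 + fixed 24 = 424.
Compare {H1}: freight cost 556 + fixed 37 = 593.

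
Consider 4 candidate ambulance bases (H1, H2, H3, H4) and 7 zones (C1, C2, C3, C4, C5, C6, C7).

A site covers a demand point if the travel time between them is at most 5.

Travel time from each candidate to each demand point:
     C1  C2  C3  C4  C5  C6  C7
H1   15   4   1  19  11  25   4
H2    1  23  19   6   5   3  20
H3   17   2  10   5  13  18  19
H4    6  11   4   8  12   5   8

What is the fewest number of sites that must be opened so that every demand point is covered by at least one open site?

Coverage sets (demand points within 5 of each site):
  H1: {C2, C3, C7}
  H2: {C1, C5, C6}
  H3: {C2, C4}
  H4: {C3, C6}
No 2 sites suffice: every size-2 union leaves at least one demand point uncovered.
But {H1, H2, H3} covers everything, so the minimum is 3.

3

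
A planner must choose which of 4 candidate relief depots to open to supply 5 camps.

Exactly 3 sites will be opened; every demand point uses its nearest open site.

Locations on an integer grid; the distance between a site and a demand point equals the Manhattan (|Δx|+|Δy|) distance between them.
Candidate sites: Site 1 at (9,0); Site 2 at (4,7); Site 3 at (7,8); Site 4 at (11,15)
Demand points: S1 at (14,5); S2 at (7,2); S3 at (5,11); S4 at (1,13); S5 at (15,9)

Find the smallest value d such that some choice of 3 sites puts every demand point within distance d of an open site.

10

Open {Site 1, Site 2, Site 3}.
  Farthest demand point is S1 at distance 10 (to Site 1); all others are ≤ 10.
With {Site 1, Site 2, Site 4} the worst case is 10.
With {Site 2, Site 3, Site 4} the worst case is 10.
No size-3 selection achieves below 10.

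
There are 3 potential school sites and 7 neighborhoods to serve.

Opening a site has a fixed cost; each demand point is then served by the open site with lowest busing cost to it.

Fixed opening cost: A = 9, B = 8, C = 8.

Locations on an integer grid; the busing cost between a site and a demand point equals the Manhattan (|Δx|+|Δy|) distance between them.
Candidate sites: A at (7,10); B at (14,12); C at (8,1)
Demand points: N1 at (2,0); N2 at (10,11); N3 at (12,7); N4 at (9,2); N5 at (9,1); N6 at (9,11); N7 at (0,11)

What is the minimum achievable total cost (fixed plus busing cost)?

Open {A, C}: assign each demand point to its cheapest open site.
  N1→C 7, N2→A 4, N3→A 8, N4→C 2, N5→C 1, N6→A 3, N7→A 8
  busing cost 33, fixed 17 → total 50.
Compare {A, B, C}: busing cost 32 + fixed 25 = 57.
Compare {B, C}: busing cost 43 + fixed 16 = 59.
Compare {A}: busing cost 59 + fixed 9 = 68.
All other subsets cost ≥ 57. Minimum total cost: 50.

50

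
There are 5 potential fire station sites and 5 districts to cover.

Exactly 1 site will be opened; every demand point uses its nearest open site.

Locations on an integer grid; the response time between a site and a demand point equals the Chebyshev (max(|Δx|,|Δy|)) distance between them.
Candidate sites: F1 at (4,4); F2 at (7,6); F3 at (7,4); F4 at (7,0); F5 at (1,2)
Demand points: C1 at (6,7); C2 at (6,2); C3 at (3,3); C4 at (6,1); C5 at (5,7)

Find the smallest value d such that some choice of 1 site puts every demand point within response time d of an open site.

Open {F1}.
  Farthest demand point is C1 at response time 3 (to F1); all others are ≤ 3.
With {F3} the worst case is 4.
With {F2} the worst case is 5.
No size-1 selection achieves below 3.

3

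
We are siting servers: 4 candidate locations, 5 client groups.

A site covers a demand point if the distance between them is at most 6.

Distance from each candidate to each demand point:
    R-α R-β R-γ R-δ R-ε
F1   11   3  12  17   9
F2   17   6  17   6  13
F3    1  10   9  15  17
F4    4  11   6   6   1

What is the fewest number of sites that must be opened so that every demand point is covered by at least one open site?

Coverage sets (demand points within 6 of each site):
  F1: {R-β}
  F2: {R-β, R-δ}
  F3: {R-α}
  F4: {R-α, R-γ, R-δ, R-ε}
No single site covers all 5 demand points.
But {F1, F4} covers everything, so the minimum is 2.

2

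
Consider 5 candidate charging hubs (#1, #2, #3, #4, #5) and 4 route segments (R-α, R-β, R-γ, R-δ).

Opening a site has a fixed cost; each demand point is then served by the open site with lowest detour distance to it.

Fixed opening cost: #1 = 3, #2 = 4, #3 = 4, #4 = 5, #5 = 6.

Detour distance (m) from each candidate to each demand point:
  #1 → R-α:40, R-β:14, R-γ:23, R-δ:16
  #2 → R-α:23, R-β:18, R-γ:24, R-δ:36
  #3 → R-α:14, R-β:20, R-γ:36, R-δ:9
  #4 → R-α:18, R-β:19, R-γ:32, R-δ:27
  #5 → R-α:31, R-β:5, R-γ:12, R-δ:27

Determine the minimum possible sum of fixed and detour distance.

Open {#3, #5}: assign each demand point to its cheapest open site.
  R-α→#3 14, R-β→#5 5, R-γ→#5 12, R-δ→#3 9
  detour distance 40, fixed 10 → total 50.
Compare {#1, #3, #5}: detour distance 40 + fixed 13 = 53.
Compare {#2, #3, #5}: detour distance 40 + fixed 14 = 54.
Compare {#3, #4, #5}: detour distance 40 + fixed 15 = 55.
All other subsets cost ≥ 53. Minimum total cost: 50.

50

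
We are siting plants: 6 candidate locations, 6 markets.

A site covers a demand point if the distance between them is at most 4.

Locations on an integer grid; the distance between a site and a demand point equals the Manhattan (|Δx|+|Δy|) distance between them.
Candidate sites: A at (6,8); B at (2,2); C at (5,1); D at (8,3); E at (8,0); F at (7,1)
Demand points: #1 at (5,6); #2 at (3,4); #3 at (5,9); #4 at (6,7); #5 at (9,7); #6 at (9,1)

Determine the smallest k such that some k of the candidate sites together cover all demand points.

Coverage sets (demand points within 4 of each site):
  A: {#1, #3, #4, #5}
  B: {#2}
  C: {#6}
  D: {#6}
  E: {#6}
  F: {#6}
No 2 sites suffice: every size-2 union leaves at least one demand point uncovered.
But {A, B, C} covers everything, so the minimum is 3.

3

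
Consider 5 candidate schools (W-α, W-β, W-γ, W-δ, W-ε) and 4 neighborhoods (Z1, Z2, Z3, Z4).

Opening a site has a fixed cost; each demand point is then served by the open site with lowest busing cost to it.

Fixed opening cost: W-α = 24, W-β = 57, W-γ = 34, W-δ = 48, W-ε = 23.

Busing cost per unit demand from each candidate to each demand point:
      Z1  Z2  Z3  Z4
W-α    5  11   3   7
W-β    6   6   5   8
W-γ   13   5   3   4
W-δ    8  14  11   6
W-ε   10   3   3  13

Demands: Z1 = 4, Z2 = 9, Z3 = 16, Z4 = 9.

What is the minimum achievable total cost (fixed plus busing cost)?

Open {W-α, W-ε}: assign each demand point to its cheapest open site.
  Z1→W-α 4×5=20, Z2→W-ε 9×3=27, Z3→W-α 16×3=48, Z4→W-α 9×7=63
  busing cost 158, fixed 47 → total 205.
Compare {W-α, W-γ}: busing cost 149 + fixed 58 = 207.
Compare {W-γ, W-ε}: busing cost 151 + fixed 57 = 208.
Compare {W-α, W-γ, W-ε}: busing cost 131 + fixed 81 = 212.
All other subsets cost ≥ 207. Minimum total cost: 205.

205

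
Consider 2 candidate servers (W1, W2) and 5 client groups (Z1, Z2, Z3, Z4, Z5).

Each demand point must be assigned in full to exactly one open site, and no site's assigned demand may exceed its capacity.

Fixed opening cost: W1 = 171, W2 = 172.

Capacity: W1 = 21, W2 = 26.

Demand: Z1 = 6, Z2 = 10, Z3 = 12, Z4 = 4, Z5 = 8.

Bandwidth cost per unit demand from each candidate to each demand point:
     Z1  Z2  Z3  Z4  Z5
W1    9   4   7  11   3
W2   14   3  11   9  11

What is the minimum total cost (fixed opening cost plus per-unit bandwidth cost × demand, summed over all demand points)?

Open {W1, W2}; cheapest assignment that respects the capacities:
  W1 (cap 21, load 20): Z3, Z5 — cost 12×7 + 8×3 = 108
  W2 (cap 26, load 20): Z1, Z2, Z4 — cost 6×14 + 10×3 + 4×9 = 150
  Shipping 258, fixed 343 → total 601.
  Any other capacity-feasible assignment to {W1, W2} ships for at least 258.
Total demand is 40 and no other set of sites has combined capacity ≥ 40, so {W1, W2} is the only feasible choice of open sites. Minimum: 601.

601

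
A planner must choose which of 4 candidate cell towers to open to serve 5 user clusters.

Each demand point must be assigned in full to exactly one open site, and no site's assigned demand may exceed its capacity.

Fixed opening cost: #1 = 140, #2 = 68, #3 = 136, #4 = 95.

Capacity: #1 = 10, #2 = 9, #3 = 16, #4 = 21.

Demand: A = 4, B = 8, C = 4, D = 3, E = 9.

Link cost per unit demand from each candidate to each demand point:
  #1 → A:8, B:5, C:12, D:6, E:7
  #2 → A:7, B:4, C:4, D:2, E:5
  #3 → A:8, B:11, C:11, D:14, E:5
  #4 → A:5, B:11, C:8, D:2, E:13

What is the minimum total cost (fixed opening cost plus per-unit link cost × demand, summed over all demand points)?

354

Open {#2, #4}; cheapest assignment that respects the capacities:
  #2 (cap 9, load 9): E — cost 9×5 = 45
  #4 (cap 21, load 19): A, B, C, D — cost 4×5 + 8×11 + 4×8 + 3×2 = 146
  Shipping 191, fixed 163 → total 354.
  Any other capacity-feasible assignment to {#2, #4} ships for at least 191.
Compare {#3, #4}: its best feasible assignment gives total 422.
Compare {#2, #3, #4}: its best feasible assignment gives total 434.
Every other set of open sites that can feasibly serve all demand totals ≥ 422 even under its best assignment. Minimum: 354.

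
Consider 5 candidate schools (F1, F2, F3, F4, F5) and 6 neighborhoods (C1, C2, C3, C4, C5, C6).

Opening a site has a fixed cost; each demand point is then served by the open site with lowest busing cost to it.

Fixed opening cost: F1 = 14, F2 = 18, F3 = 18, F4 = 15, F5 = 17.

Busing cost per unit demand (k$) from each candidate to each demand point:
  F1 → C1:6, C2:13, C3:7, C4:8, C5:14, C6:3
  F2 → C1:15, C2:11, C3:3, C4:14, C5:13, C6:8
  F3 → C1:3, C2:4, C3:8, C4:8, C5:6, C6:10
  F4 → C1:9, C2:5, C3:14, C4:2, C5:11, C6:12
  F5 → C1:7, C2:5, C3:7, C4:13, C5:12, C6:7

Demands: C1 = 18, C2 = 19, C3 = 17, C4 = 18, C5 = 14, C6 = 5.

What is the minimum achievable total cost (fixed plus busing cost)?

Open {F1, F2, F3, F4}: assign each demand point to its cheapest open site.
  C1→F3 18×3=54, C2→F3 19×4=76, C3→F2 17×3=51, C4→F4 18×2=36, C5→F3 14×6=84, C6→F1 5×3=15
  busing cost 316, fixed 65 → total 381.
Compare {F2, F3, F4}: busing cost 341 + fixed 51 = 392.
Compare {F1, F2, F3, F4, F5}: busing cost 316 + fixed 82 = 398.
Compare {F2, F3, F4, F5}: busing cost 336 + fixed 68 = 404.
All other subsets cost ≥ 392. Minimum total cost: 381.

381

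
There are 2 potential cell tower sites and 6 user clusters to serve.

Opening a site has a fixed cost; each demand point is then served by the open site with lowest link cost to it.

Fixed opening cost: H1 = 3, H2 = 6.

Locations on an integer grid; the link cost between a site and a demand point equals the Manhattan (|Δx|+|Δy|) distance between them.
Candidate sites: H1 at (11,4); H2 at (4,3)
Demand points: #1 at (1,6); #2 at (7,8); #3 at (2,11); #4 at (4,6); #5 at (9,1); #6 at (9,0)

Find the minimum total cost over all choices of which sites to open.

Open {H1, H2}: assign each demand point to its cheapest open site.
  #1→H2 6, #2→H1 8, #3→H2 10, #4→H2 3, #5→H1 5, #6→H1 6
  link cost 38, fixed 9 → total 47.
Compare {H2}: link cost 42 + fixed 6 = 48.
Compare {H1}: link cost 56 + fixed 3 = 59.

47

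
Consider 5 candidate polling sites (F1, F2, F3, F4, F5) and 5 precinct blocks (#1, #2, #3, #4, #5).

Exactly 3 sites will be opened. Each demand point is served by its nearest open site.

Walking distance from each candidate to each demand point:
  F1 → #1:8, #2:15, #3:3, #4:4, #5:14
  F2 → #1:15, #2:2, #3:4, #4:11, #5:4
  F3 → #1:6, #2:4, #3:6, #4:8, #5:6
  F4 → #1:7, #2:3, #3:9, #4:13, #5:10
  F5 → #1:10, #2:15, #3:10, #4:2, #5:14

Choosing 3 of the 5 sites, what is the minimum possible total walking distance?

Open {F2, F3, F5}.
  #1→F3 6, #2→F2 2, #3→F2 4, #4→F5 2, #5→F2 4  ⇒ total 18.
Compare {F1, F2, F3}: total 19.
Compare {F1, F2, F5}: total 19.
No size-3 selection does better; minimum is 18.

18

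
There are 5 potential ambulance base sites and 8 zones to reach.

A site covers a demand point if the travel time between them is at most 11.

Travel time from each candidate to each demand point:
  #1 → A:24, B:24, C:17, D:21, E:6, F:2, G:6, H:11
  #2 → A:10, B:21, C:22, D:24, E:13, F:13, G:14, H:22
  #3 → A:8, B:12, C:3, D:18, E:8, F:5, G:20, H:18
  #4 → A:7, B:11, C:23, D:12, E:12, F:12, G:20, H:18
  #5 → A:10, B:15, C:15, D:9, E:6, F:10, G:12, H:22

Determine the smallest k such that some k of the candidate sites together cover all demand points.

Coverage sets (demand points within 11 of each site):
  #1: {E, F, G, H}
  #2: {A}
  #3: {A, C, E, F}
  #4: {A, B}
  #5: {A, D, E, F}
No 3 sites suffice: every size-3 union leaves at least one demand point uncovered.
But {#1, #3, #4, #5} covers everything, so the minimum is 4.

4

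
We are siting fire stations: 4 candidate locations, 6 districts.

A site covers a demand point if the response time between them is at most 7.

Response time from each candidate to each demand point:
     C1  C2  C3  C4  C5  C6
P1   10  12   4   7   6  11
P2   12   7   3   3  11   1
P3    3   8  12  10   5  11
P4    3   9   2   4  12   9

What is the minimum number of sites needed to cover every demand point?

2

Coverage sets (demand points within 7 of each site):
  P1: {C3, C4, C5}
  P2: {C2, C3, C4, C6}
  P3: {C1, C5}
  P4: {C1, C3, C4}
No single site covers all 6 demand points.
But {P2, P3} covers everything, so the minimum is 2.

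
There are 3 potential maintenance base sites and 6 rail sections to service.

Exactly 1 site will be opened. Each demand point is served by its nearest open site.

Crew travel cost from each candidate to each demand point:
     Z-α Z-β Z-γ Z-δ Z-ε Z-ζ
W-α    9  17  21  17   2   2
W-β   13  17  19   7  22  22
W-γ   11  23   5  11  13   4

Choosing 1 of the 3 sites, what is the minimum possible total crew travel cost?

Open {W-γ}.
  Z-α→W-γ 11, Z-β→W-γ 23, Z-γ→W-γ 5, Z-δ→W-γ 11, Z-ε→W-γ 13, Z-ζ→W-γ 4  ⇒ total 67.
Compare {W-α}: total 68.
Compare {W-β}: total 100.

67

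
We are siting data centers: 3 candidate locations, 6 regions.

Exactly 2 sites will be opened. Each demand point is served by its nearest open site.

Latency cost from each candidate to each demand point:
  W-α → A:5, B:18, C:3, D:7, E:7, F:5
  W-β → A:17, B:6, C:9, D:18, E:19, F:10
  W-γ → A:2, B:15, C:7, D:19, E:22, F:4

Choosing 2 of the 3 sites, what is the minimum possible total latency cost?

Open {W-α, W-β}.
  A→W-α 5, B→W-β 6, C→W-α 3, D→W-α 7, E→W-α 7, F→W-α 5  ⇒ total 33.
Compare {W-α, W-γ}: total 38.
Compare {W-β, W-γ}: total 56.

33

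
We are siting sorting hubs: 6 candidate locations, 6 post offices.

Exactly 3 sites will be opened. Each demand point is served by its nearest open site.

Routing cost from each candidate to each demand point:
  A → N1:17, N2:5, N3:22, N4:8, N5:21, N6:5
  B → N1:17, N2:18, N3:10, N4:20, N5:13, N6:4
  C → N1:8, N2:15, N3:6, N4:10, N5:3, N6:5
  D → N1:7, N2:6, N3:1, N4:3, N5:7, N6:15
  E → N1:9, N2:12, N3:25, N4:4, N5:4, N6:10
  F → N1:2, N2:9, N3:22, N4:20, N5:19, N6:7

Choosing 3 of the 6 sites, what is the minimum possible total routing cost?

Open {C, D, F}.
  N1→F 2, N2→D 6, N3→D 1, N4→D 3, N5→C 3, N6→C 5  ⇒ total 20.
Compare {A, D, F}: total 23.
Compare {B, D, F}: total 23.
No size-3 selection does better; minimum is 20.

20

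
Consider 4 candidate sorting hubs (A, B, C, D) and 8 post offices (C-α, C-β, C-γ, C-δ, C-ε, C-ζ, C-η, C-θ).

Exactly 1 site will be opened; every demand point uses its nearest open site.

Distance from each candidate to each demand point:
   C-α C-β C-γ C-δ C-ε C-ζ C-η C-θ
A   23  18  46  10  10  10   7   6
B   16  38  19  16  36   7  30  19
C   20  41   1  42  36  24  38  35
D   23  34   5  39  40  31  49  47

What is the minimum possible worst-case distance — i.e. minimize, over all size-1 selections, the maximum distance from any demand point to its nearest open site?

38

Open {B}.
  Farthest demand point is C-β at distance 38 (to B); all others are ≤ 38.
With {C} the worst case is 42.
With {A} the worst case is 46.
No size-1 selection achieves below 38.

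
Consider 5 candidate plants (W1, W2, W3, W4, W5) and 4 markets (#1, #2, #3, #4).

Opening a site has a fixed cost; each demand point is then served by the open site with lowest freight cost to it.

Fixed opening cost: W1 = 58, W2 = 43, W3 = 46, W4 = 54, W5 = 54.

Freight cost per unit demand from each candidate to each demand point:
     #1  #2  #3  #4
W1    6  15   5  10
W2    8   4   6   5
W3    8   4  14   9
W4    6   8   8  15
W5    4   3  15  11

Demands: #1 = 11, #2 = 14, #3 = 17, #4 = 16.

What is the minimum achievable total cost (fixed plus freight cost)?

365

Open {W2, W5}: assign each demand point to its cheapest open site.
  #1→W5 11×4=44, #2→W5 14×3=42, #3→W2 17×6=102, #4→W2 16×5=80
  freight cost 268, fixed 97 → total 365.
Compare {W2}: freight cost 326 + fixed 43 = 369.
Compare {W1, W2}: freight cost 287 + fixed 101 = 388.
Compare {W2, W4}: freight cost 304 + fixed 97 = 401.
All other subsets cost ≥ 369. Minimum total cost: 365.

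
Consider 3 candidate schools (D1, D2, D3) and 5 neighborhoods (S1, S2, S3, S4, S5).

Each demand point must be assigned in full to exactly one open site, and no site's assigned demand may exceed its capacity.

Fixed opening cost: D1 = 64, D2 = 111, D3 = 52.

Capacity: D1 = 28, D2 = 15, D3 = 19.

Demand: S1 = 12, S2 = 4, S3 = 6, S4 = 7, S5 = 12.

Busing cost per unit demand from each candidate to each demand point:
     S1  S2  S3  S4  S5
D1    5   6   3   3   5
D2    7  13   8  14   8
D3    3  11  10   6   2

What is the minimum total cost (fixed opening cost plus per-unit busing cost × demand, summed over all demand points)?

Open {D1, D3}; cheapest assignment that respects the capacities:
  D1 (cap 28, load 25): S1, S3, S4 — cost 12×5 + 6×3 + 7×3 = 99
  D3 (cap 19, load 16): S2, S5 — cost 4×11 + 12×2 = 68
  Shipping 167, fixed 116 → total 283.
  Any other capacity-feasible assignment to {D1, D3} ships for at least 167.
Compare {D1, D2, D3}: its best feasible assignment gives total 394.
Compare {D1, D2}: its best feasible assignment gives total 465.
Every other set of open sites that can feasibly serve all demand totals ≥ 394 even under its best assignment. Minimum: 283.

283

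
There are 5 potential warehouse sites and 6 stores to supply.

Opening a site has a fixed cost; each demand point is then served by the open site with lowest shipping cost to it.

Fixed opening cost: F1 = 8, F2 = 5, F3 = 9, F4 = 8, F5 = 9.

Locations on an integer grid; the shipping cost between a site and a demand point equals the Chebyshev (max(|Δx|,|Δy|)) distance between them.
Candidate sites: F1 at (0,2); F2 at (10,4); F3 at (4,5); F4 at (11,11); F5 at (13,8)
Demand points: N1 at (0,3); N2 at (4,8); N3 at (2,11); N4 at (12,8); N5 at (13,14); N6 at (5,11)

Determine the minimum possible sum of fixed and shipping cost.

42

Open {F3, F4}: assign each demand point to its cheapest open site.
  N1→F3 4, N2→F3 3, N3→F3 6, N4→F4 3, N5→F4 3, N6→F3 6
  shipping cost 25, fixed 17 → total 42.
Compare {F1, F4}: shipping cost 28 + fixed 16 = 44.
Compare {F3, F5}: shipping cost 26 + fixed 18 = 44.
Compare {F3}: shipping cost 36 + fixed 9 = 45.
All other subsets cost ≥ 44. Minimum total cost: 42.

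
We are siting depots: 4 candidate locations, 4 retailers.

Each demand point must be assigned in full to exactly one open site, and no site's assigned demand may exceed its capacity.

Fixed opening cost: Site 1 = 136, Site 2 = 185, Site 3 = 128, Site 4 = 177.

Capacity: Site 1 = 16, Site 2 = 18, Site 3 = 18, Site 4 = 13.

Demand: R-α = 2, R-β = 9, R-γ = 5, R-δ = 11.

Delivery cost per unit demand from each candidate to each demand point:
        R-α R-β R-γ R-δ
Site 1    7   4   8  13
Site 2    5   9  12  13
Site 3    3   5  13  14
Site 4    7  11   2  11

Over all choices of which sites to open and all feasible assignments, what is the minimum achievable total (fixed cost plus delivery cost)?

Open {Site 1, Site 3}; cheapest assignment that respects the capacities:
  Site 1 (cap 16, load 16): R-γ, R-δ — cost 5×8 + 11×13 = 183
  Site 3 (cap 18, load 11): R-α, R-β — cost 2×3 + 9×5 = 51
  Shipping 234, fixed 264 → total 498.
  Any other capacity-feasible assignment to {Site 1, Site 3} ships for at least 234.
Compare {Site 1, Site 4}: its best feasible assignment gives total 524.
Compare {Site 3, Site 4}: its best feasible assignment gives total 542.
Every other set of open sites that can feasibly serve all demand totals ≥ 524 even under its best assignment. Minimum: 498.

498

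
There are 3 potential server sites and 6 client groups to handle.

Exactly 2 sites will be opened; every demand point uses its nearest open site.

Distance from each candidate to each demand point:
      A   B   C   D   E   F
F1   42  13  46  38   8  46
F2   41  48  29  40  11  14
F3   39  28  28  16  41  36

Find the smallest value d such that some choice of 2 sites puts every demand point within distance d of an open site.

Open {F1, F3}.
  Farthest demand point is A at distance 39 (to F3); all others are ≤ 39.
With {F2, F3} the worst case is 39.
With {F1, F2} the worst case is 41.
No size-2 selection achieves below 39.

39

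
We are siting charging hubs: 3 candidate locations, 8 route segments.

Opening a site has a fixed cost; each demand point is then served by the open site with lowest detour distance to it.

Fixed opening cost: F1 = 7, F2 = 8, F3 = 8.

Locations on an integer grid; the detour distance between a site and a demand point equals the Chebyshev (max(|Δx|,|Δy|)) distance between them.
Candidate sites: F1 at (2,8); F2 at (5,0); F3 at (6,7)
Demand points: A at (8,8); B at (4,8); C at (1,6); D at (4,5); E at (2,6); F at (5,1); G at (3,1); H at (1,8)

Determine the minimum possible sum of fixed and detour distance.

Open {F1, F2}: assign each demand point to its cheapest open site.
  A→F1 6, B→F1 2, C→F1 2, D→F1 3, E→F1 2, F→F2 1, G→F2 2, H→F1 1
  detour distance 19, fixed 15 → total 34.
Compare {F1}: detour distance 30 + fixed 7 = 37.
Compare {F1, F2, F3}: detour distance 14 + fixed 23 = 37.
Compare {F1, F3}: detour distance 23 + fixed 15 = 38.
All other subsets cost ≥ 37. Minimum total cost: 34.

34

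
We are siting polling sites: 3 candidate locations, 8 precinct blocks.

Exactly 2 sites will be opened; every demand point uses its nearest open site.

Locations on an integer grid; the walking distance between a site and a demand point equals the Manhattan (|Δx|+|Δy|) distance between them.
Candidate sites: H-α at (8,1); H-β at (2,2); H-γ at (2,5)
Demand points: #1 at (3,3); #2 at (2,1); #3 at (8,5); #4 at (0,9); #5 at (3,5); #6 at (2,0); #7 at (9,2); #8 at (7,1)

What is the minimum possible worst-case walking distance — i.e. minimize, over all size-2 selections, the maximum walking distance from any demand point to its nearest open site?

Open {H-α, H-γ}.
  Farthest demand point is #4 at walking distance 6 (to H-γ); all others are ≤ 6.
With {H-β, H-γ} the worst case is 7.
With {H-α, H-β} the worst case is 9.
No size-2 selection achieves below 6.

6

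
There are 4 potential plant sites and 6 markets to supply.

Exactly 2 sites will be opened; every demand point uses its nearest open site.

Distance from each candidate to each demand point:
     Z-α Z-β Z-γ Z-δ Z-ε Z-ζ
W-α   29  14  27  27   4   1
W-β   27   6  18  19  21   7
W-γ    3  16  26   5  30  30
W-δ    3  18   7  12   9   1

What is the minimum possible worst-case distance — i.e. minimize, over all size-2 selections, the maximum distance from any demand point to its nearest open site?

12

Open {W-β, W-δ}.
  Farthest demand point is Z-δ at distance 12 (to W-δ); all others are ≤ 12.
With {W-α, W-δ} the worst case is 14.
With {W-γ, W-δ} the worst case is 16.
No size-2 selection achieves below 12.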